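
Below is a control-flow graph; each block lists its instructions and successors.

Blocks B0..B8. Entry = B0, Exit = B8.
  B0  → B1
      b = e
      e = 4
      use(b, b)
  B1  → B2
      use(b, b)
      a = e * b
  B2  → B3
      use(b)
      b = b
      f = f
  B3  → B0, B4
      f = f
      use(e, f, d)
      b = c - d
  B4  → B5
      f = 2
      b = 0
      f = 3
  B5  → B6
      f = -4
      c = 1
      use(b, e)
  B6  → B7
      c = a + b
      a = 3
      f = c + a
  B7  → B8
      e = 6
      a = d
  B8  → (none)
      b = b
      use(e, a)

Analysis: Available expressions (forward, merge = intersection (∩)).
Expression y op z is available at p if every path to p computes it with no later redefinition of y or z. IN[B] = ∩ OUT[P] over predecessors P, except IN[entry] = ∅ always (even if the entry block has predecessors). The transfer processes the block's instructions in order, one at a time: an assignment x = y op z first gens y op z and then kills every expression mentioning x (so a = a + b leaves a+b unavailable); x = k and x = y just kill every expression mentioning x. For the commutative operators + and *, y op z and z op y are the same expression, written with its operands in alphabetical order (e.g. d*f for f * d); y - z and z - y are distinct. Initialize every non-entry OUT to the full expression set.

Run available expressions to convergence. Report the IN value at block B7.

Per-block solution:
  B0:   IN={}   OUT={}
  B1:   IN={}   OUT={b*e}
  B2:   IN={b*e}   OUT={}
  B3:   IN={}   OUT={c-d}
  B4:   IN={c-d}   OUT={c-d}
  B5:   IN={c-d}   OUT={}
  B6:   IN={}   OUT={a+c}
  B7:   IN={a+c}   OUT={}
  B8:   IN={}   OUT={}

Merge at B7: IN[B7] = OUT[B6] = {a+c}

Answer: {a+c}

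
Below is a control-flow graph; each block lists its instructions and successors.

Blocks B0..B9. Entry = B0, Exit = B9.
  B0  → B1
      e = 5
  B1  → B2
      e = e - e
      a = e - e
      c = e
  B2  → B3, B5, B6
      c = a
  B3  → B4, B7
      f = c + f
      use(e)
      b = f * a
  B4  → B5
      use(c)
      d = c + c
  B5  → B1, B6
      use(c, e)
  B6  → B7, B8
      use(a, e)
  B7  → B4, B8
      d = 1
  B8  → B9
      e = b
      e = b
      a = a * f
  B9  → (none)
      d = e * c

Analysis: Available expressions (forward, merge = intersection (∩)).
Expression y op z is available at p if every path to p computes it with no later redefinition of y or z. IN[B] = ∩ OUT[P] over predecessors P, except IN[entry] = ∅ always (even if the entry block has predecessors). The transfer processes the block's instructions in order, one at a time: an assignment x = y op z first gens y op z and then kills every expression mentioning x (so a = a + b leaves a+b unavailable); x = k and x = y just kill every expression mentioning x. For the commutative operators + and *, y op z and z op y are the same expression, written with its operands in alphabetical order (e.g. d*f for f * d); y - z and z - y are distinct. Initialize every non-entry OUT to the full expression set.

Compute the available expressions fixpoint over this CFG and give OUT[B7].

Fixpoint table:
  B0:   IN={}   OUT={}
  B1:   IN={}   OUT={e-e}
  B2:   IN={e-e}   OUT={e-e}
  B3:   IN={e-e}   OUT={a*f, e-e}
  B4:   IN={e-e}   OUT={c+c, e-e}
  B5:   IN={e-e}   OUT={e-e}
  B6:   IN={e-e}   OUT={e-e}
  B7:   IN={e-e}   OUT={e-e}
  B8:   IN={e-e}   OUT={}
  B9:   IN={}   OUT={c*e}

Merge at B7: IN[B7] = OUT[B3] ∩ OUT[B6] = {e-e}
Applying B7's transfer function to that IN value gives OUT[B7] (row B7 above).

Answer: {e-e}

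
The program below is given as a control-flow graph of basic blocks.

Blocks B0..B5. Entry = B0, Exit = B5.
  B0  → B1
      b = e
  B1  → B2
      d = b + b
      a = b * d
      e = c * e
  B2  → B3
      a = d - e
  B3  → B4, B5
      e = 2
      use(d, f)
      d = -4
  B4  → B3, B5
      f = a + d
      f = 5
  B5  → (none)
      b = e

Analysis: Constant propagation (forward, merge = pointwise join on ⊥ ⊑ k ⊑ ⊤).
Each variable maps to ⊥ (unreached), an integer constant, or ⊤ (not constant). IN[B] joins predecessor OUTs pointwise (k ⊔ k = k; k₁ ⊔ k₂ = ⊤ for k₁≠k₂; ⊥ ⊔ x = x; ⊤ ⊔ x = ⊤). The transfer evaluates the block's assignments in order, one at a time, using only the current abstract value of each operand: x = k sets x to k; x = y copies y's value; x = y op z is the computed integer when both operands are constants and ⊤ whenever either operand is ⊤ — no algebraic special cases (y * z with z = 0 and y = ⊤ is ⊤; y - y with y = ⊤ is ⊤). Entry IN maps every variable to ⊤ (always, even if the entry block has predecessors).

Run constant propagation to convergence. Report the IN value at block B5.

Answer: {a: ⊤, b: ⊤, c: ⊤, d: -4, e: 2, f: ⊤}

Working:
Converged values:
  B0:   IN=(all ⊤)   OUT=(all ⊤)
  B1:   IN=(all ⊤)   OUT=(all ⊤)
  B2:   IN=(all ⊤)   OUT=(all ⊤)
  B3:   IN=(all ⊤)   OUT={d:-4, e:2; rest ⊤}
  B4:   IN={d:-4, e:2; rest ⊤}   OUT={d:-4, e:2, f:5; rest ⊤}
  B5:   IN={d:-4, e:2; rest ⊤}   OUT={b:2, d:-4, e:2; rest ⊤}

Merge at B5: IN[B5] = OUT[B3] ⊔ OUT[B4] = {a: ⊤, b: ⊤, c: ⊤, d: -4, e: 2, f: ⊤}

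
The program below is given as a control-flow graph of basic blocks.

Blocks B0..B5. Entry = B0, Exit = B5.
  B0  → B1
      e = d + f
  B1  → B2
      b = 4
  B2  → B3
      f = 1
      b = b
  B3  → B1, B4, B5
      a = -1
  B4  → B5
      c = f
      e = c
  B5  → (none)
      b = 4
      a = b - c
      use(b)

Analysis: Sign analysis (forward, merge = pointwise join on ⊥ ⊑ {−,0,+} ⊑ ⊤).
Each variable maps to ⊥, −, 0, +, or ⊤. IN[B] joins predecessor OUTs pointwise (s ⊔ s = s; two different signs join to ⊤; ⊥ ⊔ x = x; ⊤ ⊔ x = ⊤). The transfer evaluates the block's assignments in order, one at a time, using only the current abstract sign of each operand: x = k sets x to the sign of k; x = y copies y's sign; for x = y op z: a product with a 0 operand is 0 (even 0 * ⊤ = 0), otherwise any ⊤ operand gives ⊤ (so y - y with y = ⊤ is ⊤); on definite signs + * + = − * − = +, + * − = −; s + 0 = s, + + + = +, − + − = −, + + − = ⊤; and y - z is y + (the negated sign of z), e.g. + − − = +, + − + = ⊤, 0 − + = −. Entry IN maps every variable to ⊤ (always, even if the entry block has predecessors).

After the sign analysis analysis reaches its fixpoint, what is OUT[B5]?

Answer: {a: ⊤, b: +, c: ⊤, d: ⊤, e: ⊤, f: +}

Working:
Fixpoint table:
  B0: | IN=(all ⊤) | OUT=(all ⊤)
  B1: | IN=(all ⊤) | OUT={b:+; rest ⊤}
  B2: | IN={b:+; rest ⊤} | OUT={b:+, f:+; rest ⊤}
  B3: | IN={b:+, f:+; rest ⊤} | OUT={a:-, b:+, f:+; rest ⊤}
  B4: | IN={a:-, b:+, f:+; rest ⊤} | OUT={a:-, b:+, c:+, e:+, f:+; rest ⊤}
  B5: | IN={a:-, b:+, f:+; rest ⊤} | OUT={b:+, f:+; rest ⊤}

Merge at B5: IN[B5] = OUT[B3] ⊔ OUT[B4] = {a: -, b: +, c: ⊤, d: ⊤, e: ⊤, f: +}
Applying B5's transfer function to that IN value gives OUT[B5] (row B5 above).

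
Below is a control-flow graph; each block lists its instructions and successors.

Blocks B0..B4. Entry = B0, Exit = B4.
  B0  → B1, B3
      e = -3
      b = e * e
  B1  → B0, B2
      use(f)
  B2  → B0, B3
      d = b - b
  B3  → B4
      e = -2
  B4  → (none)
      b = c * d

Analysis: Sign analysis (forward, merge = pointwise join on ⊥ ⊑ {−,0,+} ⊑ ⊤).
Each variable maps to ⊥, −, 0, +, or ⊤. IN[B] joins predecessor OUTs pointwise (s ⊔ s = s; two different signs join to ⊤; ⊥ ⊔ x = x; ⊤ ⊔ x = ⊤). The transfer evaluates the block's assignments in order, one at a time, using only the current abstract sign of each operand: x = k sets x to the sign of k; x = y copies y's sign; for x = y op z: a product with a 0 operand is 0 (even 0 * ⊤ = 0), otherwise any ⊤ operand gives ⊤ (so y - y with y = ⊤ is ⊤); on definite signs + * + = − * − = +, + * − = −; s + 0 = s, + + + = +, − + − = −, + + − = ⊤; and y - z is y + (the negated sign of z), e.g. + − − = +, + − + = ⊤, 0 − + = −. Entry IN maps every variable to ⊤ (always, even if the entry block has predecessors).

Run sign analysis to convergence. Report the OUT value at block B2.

Answer: {a: ⊤, b: +, c: ⊤, d: ⊤, e: -, f: ⊤}

Working:
Fixpoint table:
  B0: | IN=(all ⊤) | OUT={b:+, e:-; rest ⊤}
  B1: | IN={b:+, e:-; rest ⊤} | OUT={b:+, e:-; rest ⊤}
  B2: | IN={b:+, e:-; rest ⊤} | OUT={b:+, e:-; rest ⊤}
  B3: | IN={b:+, e:-; rest ⊤} | OUT={b:+, e:-; rest ⊤}
  B4: | IN={b:+, e:-; rest ⊤} | OUT={e:-; rest ⊤}

Merge at B2: IN[B2] = OUT[B1] = {a: ⊤, b: +, c: ⊤, d: ⊤, e: -, f: ⊤}
Applying B2's transfer function to that IN value gives OUT[B2] (row B2 above).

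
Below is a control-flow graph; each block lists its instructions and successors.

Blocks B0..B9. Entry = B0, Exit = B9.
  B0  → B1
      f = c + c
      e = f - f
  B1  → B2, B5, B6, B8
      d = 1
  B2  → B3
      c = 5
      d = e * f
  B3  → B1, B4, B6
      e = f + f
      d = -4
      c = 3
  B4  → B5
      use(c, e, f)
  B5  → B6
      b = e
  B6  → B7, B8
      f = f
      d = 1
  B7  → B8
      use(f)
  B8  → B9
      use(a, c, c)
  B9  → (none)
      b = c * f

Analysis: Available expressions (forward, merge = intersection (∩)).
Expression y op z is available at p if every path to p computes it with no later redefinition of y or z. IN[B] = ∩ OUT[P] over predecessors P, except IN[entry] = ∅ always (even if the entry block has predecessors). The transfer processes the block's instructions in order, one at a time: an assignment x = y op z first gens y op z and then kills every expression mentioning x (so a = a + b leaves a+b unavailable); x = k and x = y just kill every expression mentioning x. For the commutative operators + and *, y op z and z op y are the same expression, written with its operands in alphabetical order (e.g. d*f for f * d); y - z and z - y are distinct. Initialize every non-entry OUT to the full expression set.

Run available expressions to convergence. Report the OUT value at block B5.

Answer: {f-f}

Working:
Fixpoint table:
  B0:   IN={}   OUT={c+c, f-f}
  B1:   IN={f-f}   OUT={f-f}
  B2:   IN={f-f}   OUT={e*f, f-f}
  B3:   IN={e*f, f-f}   OUT={f+f, f-f}
  B4:   IN={f+f, f-f}   OUT={f+f, f-f}
  B5:   IN={f-f}   OUT={f-f}
  B6:   IN={f-f}   OUT={}
  B7:   IN={}   OUT={}
  B8:   IN={}   OUT={}
  B9:   IN={}   OUT={c*f}

Merge at B5: IN[B5] = OUT[B1] ∩ OUT[B4] = {f-f}
Applying B5's transfer function to that IN value gives OUT[B5] (row B5 above).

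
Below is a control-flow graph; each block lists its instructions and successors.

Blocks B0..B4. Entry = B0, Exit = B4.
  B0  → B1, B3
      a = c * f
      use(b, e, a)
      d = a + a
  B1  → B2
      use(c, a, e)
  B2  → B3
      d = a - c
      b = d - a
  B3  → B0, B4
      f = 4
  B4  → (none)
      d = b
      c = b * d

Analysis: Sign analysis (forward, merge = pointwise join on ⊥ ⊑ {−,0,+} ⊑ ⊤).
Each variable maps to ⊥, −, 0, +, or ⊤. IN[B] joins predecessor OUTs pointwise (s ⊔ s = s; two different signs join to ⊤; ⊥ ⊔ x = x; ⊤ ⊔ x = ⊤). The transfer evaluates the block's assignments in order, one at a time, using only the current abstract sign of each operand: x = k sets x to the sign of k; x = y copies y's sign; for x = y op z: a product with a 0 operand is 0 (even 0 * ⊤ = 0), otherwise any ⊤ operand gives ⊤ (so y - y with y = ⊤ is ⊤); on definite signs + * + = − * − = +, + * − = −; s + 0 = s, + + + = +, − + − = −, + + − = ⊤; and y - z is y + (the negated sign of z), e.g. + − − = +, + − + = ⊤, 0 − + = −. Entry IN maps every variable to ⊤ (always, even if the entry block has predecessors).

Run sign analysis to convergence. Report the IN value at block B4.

Fixpoint table:
  B0: | IN=(all ⊤) | OUT=(all ⊤)
  B1: | IN=(all ⊤) | OUT=(all ⊤)
  B2: | IN=(all ⊤) | OUT=(all ⊤)
  B3: | IN=(all ⊤) | OUT={f:+; rest ⊤}
  B4: | IN={f:+; rest ⊤} | OUT={f:+; rest ⊤}

Merge at B4: IN[B4] = OUT[B3] = {a: ⊤, b: ⊤, c: ⊤, d: ⊤, e: ⊤, f: +}

Answer: {a: ⊤, b: ⊤, c: ⊤, d: ⊤, e: ⊤, f: +}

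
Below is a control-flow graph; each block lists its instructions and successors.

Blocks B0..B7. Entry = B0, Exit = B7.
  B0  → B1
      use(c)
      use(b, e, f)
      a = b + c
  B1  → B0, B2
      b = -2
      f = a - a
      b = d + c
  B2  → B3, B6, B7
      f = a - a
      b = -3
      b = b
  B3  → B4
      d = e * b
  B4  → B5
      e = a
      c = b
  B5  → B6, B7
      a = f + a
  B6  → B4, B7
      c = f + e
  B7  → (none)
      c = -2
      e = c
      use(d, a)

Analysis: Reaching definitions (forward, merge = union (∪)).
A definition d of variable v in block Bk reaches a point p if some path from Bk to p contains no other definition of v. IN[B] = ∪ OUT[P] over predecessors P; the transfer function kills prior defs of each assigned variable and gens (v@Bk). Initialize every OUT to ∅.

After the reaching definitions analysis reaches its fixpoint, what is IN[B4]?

Converged values:
  B0: | IN={a@B0, b@B1, f@B1} | OUT={a@B0, b@B1, f@B1}
  B1: | IN={a@B0, b@B1, f@B1} | OUT={a@B0, b@B1, f@B1}
  B2: | IN={a@B0, b@B1, f@B1} | OUT={a@B0, b@B2, f@B2}
  B3: | IN={a@B0, b@B2, f@B2} | OUT={a@B0, b@B2, d@B3, f@B2}
  B4: | IN={a@B0, a@B5, b@B2, c@B6, d@B3, e@B4, f@B2} | OUT={a@B0, a@B5, b@B2, c@B4, d@B3, e@B4, f@B2}
  B5: | IN={a@B0, a@B5, b@B2, c@B4, d@B3, e@B4, f@B2} | OUT={a@B5, b@B2, c@B4, d@B3, e@B4, f@B2}
  B6: | IN={a@B0, a@B5, b@B2, c@B4, d@B3, e@B4, f@B2} | OUT={a@B0, a@B5, b@B2, c@B6, d@B3, e@B4, f@B2}
  B7: | IN={a@B0, a@B5, b@B2, c@B4, c@B6, d@B3, e@B4, f@B2} | OUT={a@B0, a@B5, b@B2, c@B7, d@B3, e@B7, f@B2}

Merge at B4: IN[B4] = OUT[B3] ⊔ OUT[B6] = {a@B0, a@B5, b@B2, c@B6, d@B3, e@B4, f@B2}

Answer: {a@B0, a@B5, b@B2, c@B6, d@B3, e@B4, f@B2}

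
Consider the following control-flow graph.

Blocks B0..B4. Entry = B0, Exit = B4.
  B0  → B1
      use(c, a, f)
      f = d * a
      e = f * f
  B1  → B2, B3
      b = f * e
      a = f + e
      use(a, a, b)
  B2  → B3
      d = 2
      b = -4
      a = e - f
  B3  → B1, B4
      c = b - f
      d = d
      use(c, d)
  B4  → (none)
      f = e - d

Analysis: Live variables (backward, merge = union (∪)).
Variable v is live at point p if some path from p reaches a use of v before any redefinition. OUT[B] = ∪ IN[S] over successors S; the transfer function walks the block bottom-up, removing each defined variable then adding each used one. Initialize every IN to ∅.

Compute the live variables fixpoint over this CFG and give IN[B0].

Converged values:
  B0:  IN={a, c, d, f}  OUT={d, e, f}
  B1:  IN={d, e, f}  OUT={b, d, e, f}
  B2:  IN={e, f}  OUT={b, d, e, f}
  B3:  IN={b, d, e, f}  OUT={d, e, f}
  B4:  IN={d, e}  OUT={}

Merge at B0: OUT[B0] = IN[B1] = {d, e, f}
Applying B0's transfer function to that OUT value gives IN[B0] (row B0 above).

Answer: {a, c, d, f}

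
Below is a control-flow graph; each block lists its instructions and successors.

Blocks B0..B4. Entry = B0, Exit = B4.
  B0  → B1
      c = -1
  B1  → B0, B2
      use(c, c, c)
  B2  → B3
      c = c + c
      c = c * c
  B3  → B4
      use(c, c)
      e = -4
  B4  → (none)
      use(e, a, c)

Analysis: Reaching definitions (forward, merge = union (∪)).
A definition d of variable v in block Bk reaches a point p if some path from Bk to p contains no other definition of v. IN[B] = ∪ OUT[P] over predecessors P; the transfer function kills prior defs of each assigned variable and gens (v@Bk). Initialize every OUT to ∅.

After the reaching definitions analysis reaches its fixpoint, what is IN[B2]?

Converged values:
  B0: | IN={c@B0} | OUT={c@B0}
  B1: | IN={c@B0} | OUT={c@B0}
  B2: | IN={c@B0} | OUT={c@B2}
  B3: | IN={c@B2} | OUT={c@B2, e@B3}
  B4: | IN={c@B2, e@B3} | OUT={c@B2, e@B3}

Merge at B2: IN[B2] = OUT[B1] = {c@B0}

Answer: {c@B0}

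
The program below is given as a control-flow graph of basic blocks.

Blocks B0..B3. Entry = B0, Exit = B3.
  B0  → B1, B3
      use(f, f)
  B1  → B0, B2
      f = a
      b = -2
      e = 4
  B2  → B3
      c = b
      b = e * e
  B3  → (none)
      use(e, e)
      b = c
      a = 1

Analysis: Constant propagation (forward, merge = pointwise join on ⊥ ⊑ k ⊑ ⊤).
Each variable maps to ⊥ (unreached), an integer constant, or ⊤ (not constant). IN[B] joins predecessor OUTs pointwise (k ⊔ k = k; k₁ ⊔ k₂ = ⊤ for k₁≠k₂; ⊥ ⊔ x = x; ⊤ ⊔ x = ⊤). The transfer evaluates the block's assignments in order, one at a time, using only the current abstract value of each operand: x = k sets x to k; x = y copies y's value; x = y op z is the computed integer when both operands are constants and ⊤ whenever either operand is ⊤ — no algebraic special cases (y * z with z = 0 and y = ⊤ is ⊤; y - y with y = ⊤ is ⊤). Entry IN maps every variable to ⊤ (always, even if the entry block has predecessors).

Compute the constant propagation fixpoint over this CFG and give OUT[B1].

Answer: {a: ⊤, b: -2, c: ⊤, d: ⊤, e: 4, f: ⊤}

Trace:
Converged values:
  B0:  IN=(all ⊤)  OUT=(all ⊤)
  B1:  IN=(all ⊤)  OUT={b:-2, e:4; rest ⊤}
  B2:  IN={b:-2, e:4; rest ⊤}  OUT={b:16, c:-2, e:4; rest ⊤}
  B3:  IN=(all ⊤)  OUT={a:1; rest ⊤}

Merge at B1: IN[B1] = OUT[B0] = {a: ⊤, b: ⊤, c: ⊤, d: ⊤, e: ⊤, f: ⊤}
Applying B1's transfer function to that IN value gives OUT[B1] (row B1 above).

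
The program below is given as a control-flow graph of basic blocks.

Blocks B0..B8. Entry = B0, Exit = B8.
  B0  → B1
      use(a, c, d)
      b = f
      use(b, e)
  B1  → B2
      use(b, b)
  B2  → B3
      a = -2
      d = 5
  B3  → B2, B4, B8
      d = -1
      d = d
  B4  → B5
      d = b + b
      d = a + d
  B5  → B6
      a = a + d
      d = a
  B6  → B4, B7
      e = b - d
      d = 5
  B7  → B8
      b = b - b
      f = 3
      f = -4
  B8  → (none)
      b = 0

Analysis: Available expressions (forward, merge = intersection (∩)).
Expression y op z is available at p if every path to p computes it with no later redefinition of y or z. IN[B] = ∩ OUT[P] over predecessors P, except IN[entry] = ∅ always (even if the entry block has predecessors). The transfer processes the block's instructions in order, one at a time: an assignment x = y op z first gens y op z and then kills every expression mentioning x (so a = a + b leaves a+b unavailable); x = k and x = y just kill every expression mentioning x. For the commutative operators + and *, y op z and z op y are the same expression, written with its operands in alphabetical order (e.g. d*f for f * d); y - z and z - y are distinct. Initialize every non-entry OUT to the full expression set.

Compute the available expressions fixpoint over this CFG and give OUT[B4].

Answer: {b+b}

Trace:
Fixpoint table:
  B0:   IN={}   OUT={}
  B1:   IN={}   OUT={}
  B2:   IN={}   OUT={}
  B3:   IN={}   OUT={}
  B4:   IN={}   OUT={b+b}
  B5:   IN={b+b}   OUT={b+b}
  B6:   IN={b+b}   OUT={b+b}
  B7:   IN={b+b}   OUT={}
  B8:   IN={}   OUT={}

Merge at B4: IN[B4] = OUT[B3] ∩ OUT[B6] = {}
Applying B4's transfer function to that IN value gives OUT[B4] (row B4 above).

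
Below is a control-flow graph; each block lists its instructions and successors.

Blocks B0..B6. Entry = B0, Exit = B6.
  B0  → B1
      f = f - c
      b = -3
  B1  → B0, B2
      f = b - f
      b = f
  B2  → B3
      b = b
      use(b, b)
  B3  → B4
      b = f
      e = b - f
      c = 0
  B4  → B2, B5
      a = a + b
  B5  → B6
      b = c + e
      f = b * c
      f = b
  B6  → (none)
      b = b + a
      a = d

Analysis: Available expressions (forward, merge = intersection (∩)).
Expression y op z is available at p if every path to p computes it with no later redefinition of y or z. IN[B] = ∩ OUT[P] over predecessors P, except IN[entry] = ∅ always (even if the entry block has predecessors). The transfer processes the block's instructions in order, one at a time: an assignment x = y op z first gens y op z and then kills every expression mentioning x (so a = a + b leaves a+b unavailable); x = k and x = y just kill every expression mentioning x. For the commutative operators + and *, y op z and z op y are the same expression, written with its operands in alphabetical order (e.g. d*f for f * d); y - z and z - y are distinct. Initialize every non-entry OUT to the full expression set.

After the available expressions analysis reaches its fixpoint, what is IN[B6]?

Answer: {b*c, c+e}

Derivation:
Converged values:
  B0:  IN={}  OUT={}
  B1:  IN={}  OUT={}
  B2:  IN={}  OUT={}
  B3:  IN={}  OUT={b-f}
  B4:  IN={b-f}  OUT={b-f}
  B5:  IN={b-f}  OUT={b*c, c+e}
  B6:  IN={b*c, c+e}  OUT={c+e}

Merge at B6: IN[B6] = OUT[B5] = {b*c, c+e}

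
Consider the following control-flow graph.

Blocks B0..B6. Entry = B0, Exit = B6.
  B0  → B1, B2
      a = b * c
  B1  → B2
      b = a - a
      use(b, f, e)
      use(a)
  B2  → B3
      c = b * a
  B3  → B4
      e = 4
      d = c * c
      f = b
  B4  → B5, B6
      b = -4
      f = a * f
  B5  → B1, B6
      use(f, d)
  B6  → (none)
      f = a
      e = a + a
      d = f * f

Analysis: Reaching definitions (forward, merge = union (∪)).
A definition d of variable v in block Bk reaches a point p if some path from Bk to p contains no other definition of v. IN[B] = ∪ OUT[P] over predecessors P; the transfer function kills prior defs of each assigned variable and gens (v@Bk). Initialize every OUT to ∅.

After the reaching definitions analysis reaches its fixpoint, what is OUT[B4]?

Answer: {a@B0, b@B4, c@B2, d@B3, e@B3, f@B4}

Derivation:
Fixpoint table:
  B0:  IN={}  OUT={a@B0}
  B1:  IN={a@B0, b@B4, c@B2, d@B3, e@B3, f@B4}  OUT={a@B0, b@B1, c@B2, d@B3, e@B3, f@B4}
  B2:  IN={a@B0, b@B1, c@B2, d@B3, e@B3, f@B4}  OUT={a@B0, b@B1, c@B2, d@B3, e@B3, f@B4}
  B3:  IN={a@B0, b@B1, c@B2, d@B3, e@B3, f@B4}  OUT={a@B0, b@B1, c@B2, d@B3, e@B3, f@B3}
  B4:  IN={a@B0, b@B1, c@B2, d@B3, e@B3, f@B3}  OUT={a@B0, b@B4, c@B2, d@B3, e@B3, f@B4}
  B5:  IN={a@B0, b@B4, c@B2, d@B3, e@B3, f@B4}  OUT={a@B0, b@B4, c@B2, d@B3, e@B3, f@B4}
  B6:  IN={a@B0, b@B4, c@B2, d@B3, e@B3, f@B4}  OUT={a@B0, b@B4, c@B2, d@B6, e@B6, f@B6}

Merge at B4: IN[B4] = OUT[B3] = {a@B0, b@B1, c@B2, d@B3, e@B3, f@B3}
Applying B4's transfer function to that IN value gives OUT[B4] (row B4 above).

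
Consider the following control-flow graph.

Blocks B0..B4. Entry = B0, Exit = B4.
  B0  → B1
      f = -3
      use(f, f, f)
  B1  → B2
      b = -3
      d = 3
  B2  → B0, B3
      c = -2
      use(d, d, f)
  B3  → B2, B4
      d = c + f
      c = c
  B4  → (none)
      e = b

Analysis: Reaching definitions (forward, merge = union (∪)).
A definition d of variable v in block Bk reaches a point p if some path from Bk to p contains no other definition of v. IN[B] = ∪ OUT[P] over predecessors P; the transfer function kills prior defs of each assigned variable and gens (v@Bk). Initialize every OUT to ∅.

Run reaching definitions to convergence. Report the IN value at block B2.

Converged values:
  B0:  IN={b@B1, c@B2, d@B1, d@B3, f@B0}  OUT={b@B1, c@B2, d@B1, d@B3, f@B0}
  B1:  IN={b@B1, c@B2, d@B1, d@B3, f@B0}  OUT={b@B1, c@B2, d@B1, f@B0}
  B2:  IN={b@B1, c@B2, c@B3, d@B1, d@B3, f@B0}  OUT={b@B1, c@B2, d@B1, d@B3, f@B0}
  B3:  IN={b@B1, c@B2, d@B1, d@B3, f@B0}  OUT={b@B1, c@B3, d@B3, f@B0}
  B4:  IN={b@B1, c@B3, d@B3, f@B0}  OUT={b@B1, c@B3, d@B3, e@B4, f@B0}

Merge at B2: IN[B2] = OUT[B1] ⊔ OUT[B3] = {b@B1, c@B2, c@B3, d@B1, d@B3, f@B0}

Answer: {b@B1, c@B2, c@B3, d@B1, d@B3, f@B0}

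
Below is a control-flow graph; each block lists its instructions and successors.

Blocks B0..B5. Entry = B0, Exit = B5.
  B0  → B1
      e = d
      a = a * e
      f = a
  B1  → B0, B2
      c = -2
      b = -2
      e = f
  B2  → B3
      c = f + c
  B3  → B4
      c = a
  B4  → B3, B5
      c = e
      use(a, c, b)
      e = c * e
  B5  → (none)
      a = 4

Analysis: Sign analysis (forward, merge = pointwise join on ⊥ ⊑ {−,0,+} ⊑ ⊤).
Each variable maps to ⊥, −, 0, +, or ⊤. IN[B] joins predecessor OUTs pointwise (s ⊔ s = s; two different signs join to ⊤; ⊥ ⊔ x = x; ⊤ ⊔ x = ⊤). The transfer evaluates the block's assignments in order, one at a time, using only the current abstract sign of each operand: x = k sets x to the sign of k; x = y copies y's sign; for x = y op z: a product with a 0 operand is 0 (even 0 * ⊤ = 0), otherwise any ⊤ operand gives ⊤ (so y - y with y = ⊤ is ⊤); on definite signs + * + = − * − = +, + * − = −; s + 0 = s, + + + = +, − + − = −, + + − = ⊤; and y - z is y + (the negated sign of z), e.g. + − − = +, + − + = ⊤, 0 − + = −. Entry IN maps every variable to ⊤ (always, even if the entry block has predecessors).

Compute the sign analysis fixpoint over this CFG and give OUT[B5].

Converged values:
  B0:  IN=(all ⊤)  OUT=(all ⊤)
  B1:  IN=(all ⊤)  OUT={b:-, c:-; rest ⊤}
  B2:  IN={b:-, c:-; rest ⊤}  OUT={b:-; rest ⊤}
  B3:  IN={b:-; rest ⊤}  OUT={b:-; rest ⊤}
  B4:  IN={b:-; rest ⊤}  OUT={b:-; rest ⊤}
  B5:  IN={b:-; rest ⊤}  OUT={a:+, b:-; rest ⊤}

Merge at B5: IN[B5] = OUT[B4] = {a: ⊤, b: -, c: ⊤, d: ⊤, e: ⊤, f: ⊤}
Applying B5's transfer function to that IN value gives OUT[B5] (row B5 above).

Answer: {a: +, b: -, c: ⊤, d: ⊤, e: ⊤, f: ⊤}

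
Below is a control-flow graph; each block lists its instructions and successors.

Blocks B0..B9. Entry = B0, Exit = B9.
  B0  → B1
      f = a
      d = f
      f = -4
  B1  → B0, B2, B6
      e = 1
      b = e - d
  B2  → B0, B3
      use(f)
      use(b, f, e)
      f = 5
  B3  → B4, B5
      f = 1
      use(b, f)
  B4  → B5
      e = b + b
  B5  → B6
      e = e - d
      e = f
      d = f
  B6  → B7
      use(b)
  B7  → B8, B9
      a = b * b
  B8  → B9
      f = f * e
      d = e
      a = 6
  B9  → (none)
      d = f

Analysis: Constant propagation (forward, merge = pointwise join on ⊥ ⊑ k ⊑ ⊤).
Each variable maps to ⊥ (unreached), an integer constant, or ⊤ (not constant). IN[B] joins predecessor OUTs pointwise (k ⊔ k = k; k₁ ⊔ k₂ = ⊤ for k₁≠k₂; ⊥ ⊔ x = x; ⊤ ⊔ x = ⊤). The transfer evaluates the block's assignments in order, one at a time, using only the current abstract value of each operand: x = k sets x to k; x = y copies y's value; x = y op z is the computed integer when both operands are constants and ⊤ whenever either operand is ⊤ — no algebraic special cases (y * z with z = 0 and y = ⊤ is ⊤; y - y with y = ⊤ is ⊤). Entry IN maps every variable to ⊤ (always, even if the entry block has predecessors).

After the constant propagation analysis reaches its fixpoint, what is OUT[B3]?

Answer: {a: ⊤, b: ⊤, c: ⊤, d: ⊤, e: 1, f: 1}

Trace:
Per-block solution:
  B0:  IN=(all ⊤)  OUT={f:-4; rest ⊤}
  B1:  IN={f:-4; rest ⊤}  OUT={e:1, f:-4; rest ⊤}
  B2:  IN={e:1, f:-4; rest ⊤}  OUT={e:1, f:5; rest ⊤}
  B3:  IN={e:1, f:5; rest ⊤}  OUT={e:1, f:1; rest ⊤}
  B4:  IN={e:1, f:1; rest ⊤}  OUT={f:1; rest ⊤}
  B5:  IN={f:1; rest ⊤}  OUT={d:1, e:1, f:1; rest ⊤}
  B6:  IN={e:1; rest ⊤}  OUT={e:1; rest ⊤}
  B7:  IN={e:1; rest ⊤}  OUT={e:1; rest ⊤}
  B8:  IN={e:1; rest ⊤}  OUT={a:6, d:1, e:1; rest ⊤}
  B9:  IN={e:1; rest ⊤}  OUT={e:1; rest ⊤}

Merge at B3: IN[B3] = OUT[B2] = {a: ⊤, b: ⊤, c: ⊤, d: ⊤, e: 1, f: 5}
Applying B3's transfer function to that IN value gives OUT[B3] (row B3 above).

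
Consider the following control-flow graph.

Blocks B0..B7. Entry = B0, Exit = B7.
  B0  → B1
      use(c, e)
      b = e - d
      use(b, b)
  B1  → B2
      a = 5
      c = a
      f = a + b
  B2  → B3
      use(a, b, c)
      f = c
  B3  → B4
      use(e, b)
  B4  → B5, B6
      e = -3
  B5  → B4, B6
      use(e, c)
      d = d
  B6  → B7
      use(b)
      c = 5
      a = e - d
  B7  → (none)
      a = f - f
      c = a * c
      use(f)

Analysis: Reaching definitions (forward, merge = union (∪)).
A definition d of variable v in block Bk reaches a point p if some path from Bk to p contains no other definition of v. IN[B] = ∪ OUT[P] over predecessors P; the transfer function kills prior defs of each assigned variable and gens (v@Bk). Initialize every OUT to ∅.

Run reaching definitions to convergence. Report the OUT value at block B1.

Answer: {a@B1, b@B0, c@B1, f@B1}

Trace:
Converged values:
  B0:  IN={}  OUT={b@B0}
  B1:  IN={b@B0}  OUT={a@B1, b@B0, c@B1, f@B1}
  B2:  IN={a@B1, b@B0, c@B1, f@B1}  OUT={a@B1, b@B0, c@B1, f@B2}
  B3:  IN={a@B1, b@B0, c@B1, f@B2}  OUT={a@B1, b@B0, c@B1, f@B2}
  B4:  IN={a@B1, b@B0, c@B1, d@B5, e@B4, f@B2}  OUT={a@B1, b@B0, c@B1, d@B5, e@B4, f@B2}
  B5:  IN={a@B1, b@B0, c@B1, d@B5, e@B4, f@B2}  OUT={a@B1, b@B0, c@B1, d@B5, e@B4, f@B2}
  B6:  IN={a@B1, b@B0, c@B1, d@B5, e@B4, f@B2}  OUT={a@B6, b@B0, c@B6, d@B5, e@B4, f@B2}
  B7:  IN={a@B6, b@B0, c@B6, d@B5, e@B4, f@B2}  OUT={a@B7, b@B0, c@B7, d@B5, e@B4, f@B2}

Merge at B1: IN[B1] = OUT[B0] = {b@B0}
Applying B1's transfer function to that IN value gives OUT[B1] (row B1 above).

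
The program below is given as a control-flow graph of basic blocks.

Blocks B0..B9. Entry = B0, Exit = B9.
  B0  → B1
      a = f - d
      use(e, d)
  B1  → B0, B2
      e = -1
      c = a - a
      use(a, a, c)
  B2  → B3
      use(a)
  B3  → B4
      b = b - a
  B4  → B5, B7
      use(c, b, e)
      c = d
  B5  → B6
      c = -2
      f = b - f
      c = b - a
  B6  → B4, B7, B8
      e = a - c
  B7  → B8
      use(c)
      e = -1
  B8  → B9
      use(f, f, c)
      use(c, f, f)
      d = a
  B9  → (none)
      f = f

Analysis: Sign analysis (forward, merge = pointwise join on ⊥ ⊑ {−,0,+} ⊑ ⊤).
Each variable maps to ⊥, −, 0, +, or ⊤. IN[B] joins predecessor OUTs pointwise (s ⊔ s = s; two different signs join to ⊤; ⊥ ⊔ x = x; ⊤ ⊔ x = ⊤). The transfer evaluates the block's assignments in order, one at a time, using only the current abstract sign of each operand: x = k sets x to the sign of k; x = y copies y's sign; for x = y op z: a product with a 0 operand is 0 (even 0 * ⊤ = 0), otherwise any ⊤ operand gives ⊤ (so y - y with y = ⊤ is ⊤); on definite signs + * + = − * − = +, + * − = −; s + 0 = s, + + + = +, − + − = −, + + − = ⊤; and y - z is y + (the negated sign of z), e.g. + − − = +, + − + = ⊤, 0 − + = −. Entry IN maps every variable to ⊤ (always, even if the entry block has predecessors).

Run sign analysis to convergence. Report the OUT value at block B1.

Per-block solution:
  B0:  IN=(all ⊤)  OUT=(all ⊤)
  B1:  IN=(all ⊤)  OUT={e:-; rest ⊤}
  B2:  IN={e:-; rest ⊤}  OUT={e:-; rest ⊤}
  B3:  IN={e:-; rest ⊤}  OUT={e:-; rest ⊤}
  B4:  IN=(all ⊤)  OUT=(all ⊤)
  B5:  IN=(all ⊤)  OUT=(all ⊤)
  B6:  IN=(all ⊤)  OUT=(all ⊤)
  B7:  IN=(all ⊤)  OUT={e:-; rest ⊤}
  B8:  IN=(all ⊤)  OUT=(all ⊤)
  B9:  IN=(all ⊤)  OUT=(all ⊤)

Merge at B1: IN[B1] = OUT[B0] = {a: ⊤, b: ⊤, c: ⊤, d: ⊤, e: ⊤, f: ⊤}
Applying B1's transfer function to that IN value gives OUT[B1] (row B1 above).

Answer: {a: ⊤, b: ⊤, c: ⊤, d: ⊤, e: -, f: ⊤}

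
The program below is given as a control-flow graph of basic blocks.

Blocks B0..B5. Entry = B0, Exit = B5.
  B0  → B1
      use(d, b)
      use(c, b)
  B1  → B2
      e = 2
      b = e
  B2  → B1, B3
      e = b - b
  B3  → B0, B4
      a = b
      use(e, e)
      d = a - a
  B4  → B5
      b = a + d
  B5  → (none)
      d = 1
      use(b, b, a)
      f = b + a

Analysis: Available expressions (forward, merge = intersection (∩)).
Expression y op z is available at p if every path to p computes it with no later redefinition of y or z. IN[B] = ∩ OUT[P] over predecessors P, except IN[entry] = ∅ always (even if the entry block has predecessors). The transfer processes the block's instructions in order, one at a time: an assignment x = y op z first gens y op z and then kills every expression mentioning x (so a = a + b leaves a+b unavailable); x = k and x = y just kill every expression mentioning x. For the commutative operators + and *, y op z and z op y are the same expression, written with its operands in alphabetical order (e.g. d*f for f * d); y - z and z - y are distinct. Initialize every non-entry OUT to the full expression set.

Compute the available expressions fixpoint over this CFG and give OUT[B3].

Answer: {a-a, b-b}

Working:
Converged values:
  B0:   IN={}   OUT={}
  B1:   IN={}   OUT={}
  B2:   IN={}   OUT={b-b}
  B3:   IN={b-b}   OUT={a-a, b-b}
  B4:   IN={a-a, b-b}   OUT={a+d, a-a}
  B5:   IN={a+d, a-a}   OUT={a+b, a-a}

Merge at B3: IN[B3] = OUT[B2] = {b-b}
Applying B3's transfer function to that IN value gives OUT[B3] (row B3 above).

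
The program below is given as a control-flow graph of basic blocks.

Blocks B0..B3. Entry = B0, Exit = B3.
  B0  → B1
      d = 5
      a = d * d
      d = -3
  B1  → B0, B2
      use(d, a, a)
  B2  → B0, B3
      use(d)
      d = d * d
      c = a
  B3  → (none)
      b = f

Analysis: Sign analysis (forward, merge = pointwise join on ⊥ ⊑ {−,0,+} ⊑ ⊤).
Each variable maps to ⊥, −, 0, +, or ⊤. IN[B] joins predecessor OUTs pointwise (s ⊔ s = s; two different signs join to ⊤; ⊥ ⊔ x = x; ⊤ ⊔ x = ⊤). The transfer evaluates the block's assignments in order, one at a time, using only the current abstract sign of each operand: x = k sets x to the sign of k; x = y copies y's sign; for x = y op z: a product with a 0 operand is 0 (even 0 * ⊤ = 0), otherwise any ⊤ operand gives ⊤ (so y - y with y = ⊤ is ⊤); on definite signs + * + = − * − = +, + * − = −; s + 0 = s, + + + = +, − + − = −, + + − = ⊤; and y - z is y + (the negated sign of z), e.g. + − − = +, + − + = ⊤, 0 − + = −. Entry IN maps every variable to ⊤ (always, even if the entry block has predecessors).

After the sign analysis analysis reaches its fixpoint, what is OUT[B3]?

Answer: {a: +, b: ⊤, c: +, d: +, e: ⊤, f: ⊤}

Trace:
Converged values:
  B0:   IN=(all ⊤)   OUT={a:+, d:-; rest ⊤}
  B1:   IN={a:+, d:-; rest ⊤}   OUT={a:+, d:-; rest ⊤}
  B2:   IN={a:+, d:-; rest ⊤}   OUT={a:+, c:+, d:+; rest ⊤}
  B3:   IN={a:+, c:+, d:+; rest ⊤}   OUT={a:+, c:+, d:+; rest ⊤}

Merge at B3: IN[B3] = OUT[B2] = {a: +, b: ⊤, c: +, d: +, e: ⊤, f: ⊤}
Applying B3's transfer function to that IN value gives OUT[B3] (row B3 above).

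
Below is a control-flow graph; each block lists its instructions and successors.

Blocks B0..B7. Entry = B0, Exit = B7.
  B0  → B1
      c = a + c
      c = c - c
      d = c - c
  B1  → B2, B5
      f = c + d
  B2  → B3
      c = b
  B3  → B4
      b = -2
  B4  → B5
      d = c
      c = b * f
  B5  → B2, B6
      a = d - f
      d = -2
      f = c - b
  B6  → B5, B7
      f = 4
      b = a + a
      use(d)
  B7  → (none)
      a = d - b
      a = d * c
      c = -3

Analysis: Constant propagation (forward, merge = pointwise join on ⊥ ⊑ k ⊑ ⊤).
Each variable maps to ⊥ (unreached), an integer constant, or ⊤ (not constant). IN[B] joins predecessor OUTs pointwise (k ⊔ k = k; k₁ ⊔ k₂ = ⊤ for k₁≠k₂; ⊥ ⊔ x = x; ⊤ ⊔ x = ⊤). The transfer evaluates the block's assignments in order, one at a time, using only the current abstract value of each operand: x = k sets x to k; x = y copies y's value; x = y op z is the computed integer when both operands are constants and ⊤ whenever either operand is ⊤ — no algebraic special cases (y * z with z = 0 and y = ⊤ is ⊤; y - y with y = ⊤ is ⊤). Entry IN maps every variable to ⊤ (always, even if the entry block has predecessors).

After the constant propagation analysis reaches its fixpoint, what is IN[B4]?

Answer: {a: ⊤, b: -2, c: ⊤, d: ⊤, e: ⊤, f: ⊤}

Derivation:
Per-block solution:
  B0: | IN=(all ⊤) | OUT=(all ⊤)
  B1: | IN=(all ⊤) | OUT=(all ⊤)
  B2: | IN=(all ⊤) | OUT=(all ⊤)
  B3: | IN=(all ⊤) | OUT={b:-2; rest ⊤}
  B4: | IN={b:-2; rest ⊤} | OUT={b:-2; rest ⊤}
  B5: | IN=(all ⊤) | OUT={d:-2; rest ⊤}
  B6: | IN={d:-2; rest ⊤} | OUT={d:-2, f:4; rest ⊤}
  B7: | IN={d:-2, f:4; rest ⊤} | OUT={c:-3, d:-2, f:4; rest ⊤}

Merge at B4: IN[B4] = OUT[B3] = {a: ⊤, b: -2, c: ⊤, d: ⊤, e: ⊤, f: ⊤}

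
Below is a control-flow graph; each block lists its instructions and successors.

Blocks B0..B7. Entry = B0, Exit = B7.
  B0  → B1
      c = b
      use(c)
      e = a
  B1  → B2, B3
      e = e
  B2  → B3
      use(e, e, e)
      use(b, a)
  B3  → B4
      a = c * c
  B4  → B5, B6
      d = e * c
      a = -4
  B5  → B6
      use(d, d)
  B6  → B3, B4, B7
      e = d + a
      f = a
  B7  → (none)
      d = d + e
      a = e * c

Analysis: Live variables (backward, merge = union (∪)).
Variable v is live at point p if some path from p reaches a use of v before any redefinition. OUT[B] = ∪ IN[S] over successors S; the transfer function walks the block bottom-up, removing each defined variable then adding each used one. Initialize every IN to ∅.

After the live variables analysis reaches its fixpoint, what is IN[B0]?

Answer: {a, b}

Trace:
Fixpoint table:
  B0:  IN={a, b}  OUT={a, b, c, e}
  B1:  IN={a, b, c, e}  OUT={a, b, c, e}
  B2:  IN={a, b, c, e}  OUT={c, e}
  B3:  IN={c, e}  OUT={c, e}
  B4:  IN={c, e}  OUT={a, c, d}
  B5:  IN={a, c, d}  OUT={a, c, d}
  B6:  IN={a, c, d}  OUT={c, d, e}
  B7:  IN={c, d, e}  OUT={}

Merge at B0: OUT[B0] = IN[B1] = {a, b, c, e}
Applying B0's transfer function to that OUT value gives IN[B0] (row B0 above).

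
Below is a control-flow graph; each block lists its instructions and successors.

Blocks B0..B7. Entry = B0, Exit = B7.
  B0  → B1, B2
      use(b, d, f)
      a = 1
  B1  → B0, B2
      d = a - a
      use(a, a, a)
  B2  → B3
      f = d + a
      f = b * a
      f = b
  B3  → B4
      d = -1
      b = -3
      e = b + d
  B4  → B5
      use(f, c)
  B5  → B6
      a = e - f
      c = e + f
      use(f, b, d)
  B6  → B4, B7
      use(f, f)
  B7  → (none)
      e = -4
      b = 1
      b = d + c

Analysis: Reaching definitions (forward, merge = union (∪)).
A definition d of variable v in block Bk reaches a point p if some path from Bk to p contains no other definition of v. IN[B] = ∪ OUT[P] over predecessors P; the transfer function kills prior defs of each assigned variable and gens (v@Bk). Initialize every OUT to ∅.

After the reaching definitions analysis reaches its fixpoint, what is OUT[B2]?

Per-block solution:
  B0:   IN={a@B0, d@B1}   OUT={a@B0, d@B1}
  B1:   IN={a@B0, d@B1}   OUT={a@B0, d@B1}
  B2:   IN={a@B0, d@B1}   OUT={a@B0, d@B1, f@B2}
  B3:   IN={a@B0, d@B1, f@B2}   OUT={a@B0, b@B3, d@B3, e@B3, f@B2}
  B4:   IN={a@B0, a@B5, b@B3, c@B5, d@B3, e@B3, f@B2}   OUT={a@B0, a@B5, b@B3, c@B5, d@B3, e@B3, f@B2}
  B5:   IN={a@B0, a@B5, b@B3, c@B5, d@B3, e@B3, f@B2}   OUT={a@B5, b@B3, c@B5, d@B3, e@B3, f@B2}
  B6:   IN={a@B5, b@B3, c@B5, d@B3, e@B3, f@B2}   OUT={a@B5, b@B3, c@B5, d@B3, e@B3, f@B2}
  B7:   IN={a@B5, b@B3, c@B5, d@B3, e@B3, f@B2}   OUT={a@B5, b@B7, c@B5, d@B3, e@B7, f@B2}

Merge at B2: IN[B2] = OUT[B0] ⊔ OUT[B1] = {a@B0, d@B1}
Applying B2's transfer function to that IN value gives OUT[B2] (row B2 above).

Answer: {a@B0, d@B1, f@B2}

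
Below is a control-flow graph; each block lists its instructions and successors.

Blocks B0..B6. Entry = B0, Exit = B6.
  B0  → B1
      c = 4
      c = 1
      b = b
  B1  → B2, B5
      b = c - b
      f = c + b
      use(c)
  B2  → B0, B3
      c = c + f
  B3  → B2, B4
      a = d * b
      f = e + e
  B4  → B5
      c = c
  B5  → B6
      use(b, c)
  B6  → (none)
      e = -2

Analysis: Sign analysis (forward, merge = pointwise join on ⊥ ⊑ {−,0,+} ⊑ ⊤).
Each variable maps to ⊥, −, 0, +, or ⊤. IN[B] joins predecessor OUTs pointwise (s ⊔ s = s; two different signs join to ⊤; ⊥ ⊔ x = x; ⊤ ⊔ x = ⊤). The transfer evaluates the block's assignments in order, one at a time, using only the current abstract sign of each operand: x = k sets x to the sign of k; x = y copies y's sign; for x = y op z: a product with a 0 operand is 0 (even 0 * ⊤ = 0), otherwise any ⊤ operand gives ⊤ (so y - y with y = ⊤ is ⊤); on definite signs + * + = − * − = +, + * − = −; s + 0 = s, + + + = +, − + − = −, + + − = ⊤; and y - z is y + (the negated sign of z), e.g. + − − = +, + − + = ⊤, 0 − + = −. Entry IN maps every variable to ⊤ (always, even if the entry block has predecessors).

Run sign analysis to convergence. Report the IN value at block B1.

Converged values:
  B0:   IN=(all ⊤)   OUT={c:+; rest ⊤}
  B1:   IN={c:+; rest ⊤}   OUT={c:+; rest ⊤}
  B2:   IN=(all ⊤)   OUT=(all ⊤)
  B3:   IN=(all ⊤)   OUT=(all ⊤)
  B4:   IN=(all ⊤)   OUT=(all ⊤)
  B5:   IN=(all ⊤)   OUT=(all ⊤)
  B6:   IN=(all ⊤)   OUT={e:-; rest ⊤}

Merge at B1: IN[B1] = OUT[B0] = {a: ⊤, b: ⊤, c: +, d: ⊤, e: ⊤, f: ⊤}

Answer: {a: ⊤, b: ⊤, c: +, d: ⊤, e: ⊤, f: ⊤}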